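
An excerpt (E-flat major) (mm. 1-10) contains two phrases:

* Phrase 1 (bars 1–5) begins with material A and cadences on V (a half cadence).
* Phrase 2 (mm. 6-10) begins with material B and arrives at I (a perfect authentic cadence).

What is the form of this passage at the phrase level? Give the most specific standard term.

Phrase 1 ends with a half cadence (weaker) and phrase 2 with a perfect authentic cadence (stronger): antecedent + consequent = a period.
The two phrases open with different material (A / B), so the period is contrasting.

contrasting period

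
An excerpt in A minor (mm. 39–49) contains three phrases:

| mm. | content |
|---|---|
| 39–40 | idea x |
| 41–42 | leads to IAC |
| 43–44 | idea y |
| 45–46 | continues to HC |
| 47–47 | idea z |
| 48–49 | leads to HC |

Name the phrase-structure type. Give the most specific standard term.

The final phrase closes with a half cadence, which is not stronger than the preceding half cadence; the 3 phrases lack an overall antecedent–consequent design and so form a phrase group.

phrase group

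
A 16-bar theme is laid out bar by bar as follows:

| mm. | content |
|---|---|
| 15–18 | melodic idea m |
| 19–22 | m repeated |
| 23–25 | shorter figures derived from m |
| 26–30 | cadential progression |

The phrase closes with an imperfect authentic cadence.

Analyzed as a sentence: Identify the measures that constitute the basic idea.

The presentation of a sentence is the basic idea (bars 15–18) plus its repetition (bars 19–22); the basic idea is therefore bars 15–18.

measures 15–18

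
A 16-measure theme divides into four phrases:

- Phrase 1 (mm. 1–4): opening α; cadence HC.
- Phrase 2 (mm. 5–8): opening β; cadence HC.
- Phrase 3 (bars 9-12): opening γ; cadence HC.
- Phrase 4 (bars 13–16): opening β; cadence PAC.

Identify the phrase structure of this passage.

Four phrases in two halves: the first half (mm. 1-8) ends with a half cadence, the second (mm. 9-16) with a perfect authentic cadence — a large antecedent–consequent pair, i.e. a double period.
Phrase 3 begins with different material from phrase 1, making it contrasting.

contrasting double period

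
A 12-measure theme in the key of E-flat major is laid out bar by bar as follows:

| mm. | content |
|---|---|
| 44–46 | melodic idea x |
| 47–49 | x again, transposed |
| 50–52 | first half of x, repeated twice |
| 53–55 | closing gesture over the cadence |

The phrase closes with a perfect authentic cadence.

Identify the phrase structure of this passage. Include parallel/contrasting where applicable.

Basic idea (measures 44–46) + its repetition (mm. 47-49) form the presentation; fragmentation and cadence (mm. 50–55) form the continuation — the 12-bar whole is a sentence.

sentence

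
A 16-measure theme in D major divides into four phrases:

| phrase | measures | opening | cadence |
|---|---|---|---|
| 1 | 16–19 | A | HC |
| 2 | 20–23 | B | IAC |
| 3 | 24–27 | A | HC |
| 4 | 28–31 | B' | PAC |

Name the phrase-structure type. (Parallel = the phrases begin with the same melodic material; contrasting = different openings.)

parallel double period

Four phrases in two halves: the first half (mm. 16–23) ends with an imperfect authentic cadence, the second (bars 24–31) with a perfect authentic cadence — a large antecedent–consequent pair, i.e. a double period.
Phrase 3 begins with the same material as phrase 1, making it parallel.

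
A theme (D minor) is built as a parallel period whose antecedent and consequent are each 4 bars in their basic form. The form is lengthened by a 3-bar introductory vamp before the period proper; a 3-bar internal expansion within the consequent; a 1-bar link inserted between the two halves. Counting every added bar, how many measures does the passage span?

15 measures

Basic parallel period: 4 + 4 = 8 bars.
8 (basic form) + 3 (introduction) + 3 (internal expansion) + 1 (link) = 15.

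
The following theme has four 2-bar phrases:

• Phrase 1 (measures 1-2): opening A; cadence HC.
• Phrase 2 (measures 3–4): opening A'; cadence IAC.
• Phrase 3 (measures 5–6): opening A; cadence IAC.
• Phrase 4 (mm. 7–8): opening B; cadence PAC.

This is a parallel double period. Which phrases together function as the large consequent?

phrases 3 and 4

In a double period the first pair of phrases (ending imperfect authentic cadence) is the large antecedent and the second pair (ending perfect authentic cadence) is the large consequent; the consequent is phrases 3 and 4.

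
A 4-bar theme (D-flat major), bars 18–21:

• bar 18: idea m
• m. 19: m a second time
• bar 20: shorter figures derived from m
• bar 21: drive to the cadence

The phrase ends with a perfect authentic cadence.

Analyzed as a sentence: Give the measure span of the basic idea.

The presentation of a sentence is the basic idea (measure 18) plus its repetition (measure 19); the basic idea is therefore m. 18.

measures 18–18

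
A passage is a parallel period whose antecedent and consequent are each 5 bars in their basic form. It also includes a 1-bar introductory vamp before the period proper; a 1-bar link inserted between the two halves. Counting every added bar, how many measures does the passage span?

Basic parallel period: 5 + 5 = 10 bars.
10 (basic form) + 1 (introduction) + 1 (link) = 12.

12 measures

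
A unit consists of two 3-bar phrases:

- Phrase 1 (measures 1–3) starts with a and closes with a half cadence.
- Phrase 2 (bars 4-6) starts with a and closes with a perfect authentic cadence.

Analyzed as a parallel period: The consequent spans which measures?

The antecedent is the phrase ending with the weaker cadence (half cadence, phrase 1) and the consequent the one ending more conclusively (perfect authentic cadence, phrase 2); the consequent is bars 4–6.

measures 4–6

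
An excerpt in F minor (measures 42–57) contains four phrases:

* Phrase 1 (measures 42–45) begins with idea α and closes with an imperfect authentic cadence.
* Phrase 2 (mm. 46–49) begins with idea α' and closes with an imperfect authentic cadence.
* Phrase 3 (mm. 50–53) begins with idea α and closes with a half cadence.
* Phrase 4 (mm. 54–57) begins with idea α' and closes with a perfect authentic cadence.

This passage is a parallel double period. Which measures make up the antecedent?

measures 42–49

In a double period the four phrases pair into a large antecedent (phrases 1–2, ending imperfect authentic cadence) and a large consequent (phrases 3–4, ending perfect authentic cadence). The antecedent spans bars 42-49.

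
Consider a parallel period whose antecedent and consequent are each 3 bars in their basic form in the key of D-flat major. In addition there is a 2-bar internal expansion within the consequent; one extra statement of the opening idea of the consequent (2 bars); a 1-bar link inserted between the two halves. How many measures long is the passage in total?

11 measures

Basic parallel period: 3 + 3 = 6 bars.
6 (basic form) + 2 (internal expansion) + 2 (extra statement) + 1 (link) = 11.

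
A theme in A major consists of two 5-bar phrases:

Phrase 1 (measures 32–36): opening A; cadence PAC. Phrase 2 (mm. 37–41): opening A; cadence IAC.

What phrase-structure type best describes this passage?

The second phrase closes with an imperfect authentic cadence, which is not stronger than the first phrase's perfect authentic cadence; without a weak→strong cadential pair there is no antecedent–consequent relationship, so this is a phrase group rather than a period.

phrase group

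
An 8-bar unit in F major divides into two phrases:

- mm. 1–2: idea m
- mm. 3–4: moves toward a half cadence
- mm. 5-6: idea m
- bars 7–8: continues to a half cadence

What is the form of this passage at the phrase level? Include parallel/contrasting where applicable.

repeated phrase

Both phrases have the same opening (m) and the same cadence (half cadence): the second is a restatement, not a consequent, so this is a repeated phrase rather than a period.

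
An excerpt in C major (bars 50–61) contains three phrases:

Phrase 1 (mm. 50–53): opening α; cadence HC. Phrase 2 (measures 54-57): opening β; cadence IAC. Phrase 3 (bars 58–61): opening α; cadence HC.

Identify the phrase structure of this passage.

The final phrase closes with a half cadence, which is not stronger than the preceding imperfect authentic cadence; the 3 phrases lack an overall antecedent–consequent design and so form a phrase group.

phrase group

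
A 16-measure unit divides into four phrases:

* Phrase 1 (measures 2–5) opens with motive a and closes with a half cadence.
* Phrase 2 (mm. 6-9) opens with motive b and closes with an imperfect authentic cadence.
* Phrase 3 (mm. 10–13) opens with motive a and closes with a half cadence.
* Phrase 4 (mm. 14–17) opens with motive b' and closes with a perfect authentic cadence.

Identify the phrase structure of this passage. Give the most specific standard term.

parallel double period

Four phrases in two halves: the first half (mm. 2–9) ends with an imperfect authentic cadence, the second (bars 10–17) with a perfect authentic cadence — a large antecedent–consequent pair, i.e. a double period.
Phrase 3 begins with the same material as phrase 1, making it parallel.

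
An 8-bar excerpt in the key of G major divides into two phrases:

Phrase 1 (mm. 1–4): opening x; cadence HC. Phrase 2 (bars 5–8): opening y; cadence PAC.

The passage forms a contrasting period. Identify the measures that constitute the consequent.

The antecedent is the phrase ending with the weaker cadence (half cadence, phrase 1) and the consequent the one ending more conclusively (perfect authentic cadence, phrase 2); the consequent is bars 5-8.

measures 5–8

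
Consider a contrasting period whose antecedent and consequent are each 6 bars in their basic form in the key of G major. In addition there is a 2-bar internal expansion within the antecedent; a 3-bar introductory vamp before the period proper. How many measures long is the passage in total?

17 measures

Basic contrasting period: 6 + 6 = 12 bars.
12 (basic form) + 2 (internal expansion) + 3 (introduction) = 17.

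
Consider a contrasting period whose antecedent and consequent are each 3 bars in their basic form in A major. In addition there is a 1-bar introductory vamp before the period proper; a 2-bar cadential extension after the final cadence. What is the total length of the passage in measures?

Basic contrasting period: 3 + 3 = 6 bars.
6 (basic form) + 1 (introduction) + 2 (cadential extension) = 9.

9 measures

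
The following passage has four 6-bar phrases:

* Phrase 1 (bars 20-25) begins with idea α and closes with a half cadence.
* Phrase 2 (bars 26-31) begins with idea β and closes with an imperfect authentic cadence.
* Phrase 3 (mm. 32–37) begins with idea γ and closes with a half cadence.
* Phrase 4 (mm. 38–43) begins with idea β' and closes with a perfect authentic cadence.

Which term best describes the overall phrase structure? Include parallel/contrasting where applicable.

Four phrases in two halves: the first half (measures 20–31) ends with an imperfect authentic cadence, the second (mm. 32–43) with a perfect authentic cadence — a large antecedent–consequent pair, i.e. a double period.
Phrase 3 begins with different material from phrase 1, making it contrasting.

contrasting double period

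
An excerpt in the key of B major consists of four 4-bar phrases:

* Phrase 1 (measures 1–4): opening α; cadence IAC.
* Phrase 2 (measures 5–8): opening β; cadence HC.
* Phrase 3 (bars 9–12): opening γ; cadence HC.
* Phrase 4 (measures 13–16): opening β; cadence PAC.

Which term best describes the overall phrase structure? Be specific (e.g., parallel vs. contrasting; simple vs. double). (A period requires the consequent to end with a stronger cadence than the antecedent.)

contrasting double period

Four phrases in two halves: the first half (bars 1–8) ends with a half cadence, the second (bars 9–16) with a perfect authentic cadence — a large antecedent–consequent pair, i.e. a double period.
Phrase 3 begins with different material from phrase 1, making it contrasting.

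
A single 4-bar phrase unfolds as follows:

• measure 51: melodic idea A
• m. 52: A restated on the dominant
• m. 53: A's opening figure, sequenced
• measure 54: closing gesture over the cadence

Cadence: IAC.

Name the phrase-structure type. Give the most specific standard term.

sentence

Basic idea (bar 51) + its repetition (m. 52) form the presentation; fragmentation and cadence (bars 53–54) form the continuation — the 4-bar whole is a sentence.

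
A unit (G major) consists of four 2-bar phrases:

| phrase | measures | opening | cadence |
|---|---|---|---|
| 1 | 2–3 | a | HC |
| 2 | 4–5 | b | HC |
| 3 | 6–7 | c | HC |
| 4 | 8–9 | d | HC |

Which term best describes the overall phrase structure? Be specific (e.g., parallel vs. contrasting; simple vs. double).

phrase group

Phrase 4 ends with a half cadence, no stronger than phrase 2's half cadence, so the four phrases do not form a double period; nor do phrases 3–4 duplicate 1–2, so it is not a repeated period. With no phrase reaching a conclusive cadence, the passage is a phrase group.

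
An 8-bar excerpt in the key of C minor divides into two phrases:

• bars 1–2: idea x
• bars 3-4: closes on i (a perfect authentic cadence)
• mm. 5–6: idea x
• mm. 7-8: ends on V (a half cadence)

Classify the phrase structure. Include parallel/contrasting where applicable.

The second phrase closes with a half cadence, which is not stronger than the first phrase's perfect authentic cadence; without a weak→strong cadential pair there is no antecedent–consequent relationship, so this is a phrase group rather than a period.

phrase group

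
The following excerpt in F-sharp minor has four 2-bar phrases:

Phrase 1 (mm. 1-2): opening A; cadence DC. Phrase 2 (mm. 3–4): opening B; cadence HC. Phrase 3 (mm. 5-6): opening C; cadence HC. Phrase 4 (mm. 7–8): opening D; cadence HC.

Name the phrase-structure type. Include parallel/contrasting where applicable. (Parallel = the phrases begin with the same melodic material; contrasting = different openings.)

Phrase 4 ends with a half cadence, no stronger than phrase 2's half cadence, so the four phrases do not form a double period; nor do phrases 3–4 duplicate 1–2, so it is not a repeated period. With no phrase reaching a conclusive cadence, the passage is a phrase group.

phrase group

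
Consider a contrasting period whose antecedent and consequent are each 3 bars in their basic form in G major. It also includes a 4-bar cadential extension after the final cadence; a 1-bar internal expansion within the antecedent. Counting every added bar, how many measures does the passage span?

11 measures

Basic contrasting period: 3 + 3 = 6 bars.
6 (basic form) + 4 (cadential extension) + 1 (internal expansion) = 11.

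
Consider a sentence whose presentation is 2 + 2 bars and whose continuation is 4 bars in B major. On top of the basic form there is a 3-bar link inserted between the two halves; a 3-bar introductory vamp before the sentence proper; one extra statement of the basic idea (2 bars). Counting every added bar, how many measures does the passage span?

Basic sentence: 2 + 2 + 4 = 8 bars.
8 (basic form) + 3 (link) + 3 (introduction) + 2 (extra statement) = 16.

16 measures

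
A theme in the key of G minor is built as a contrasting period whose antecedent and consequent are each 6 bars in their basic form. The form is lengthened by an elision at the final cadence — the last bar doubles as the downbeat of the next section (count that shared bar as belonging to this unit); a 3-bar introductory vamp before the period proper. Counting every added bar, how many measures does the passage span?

Basic contrasting period: 6 + 6 = 12 bars.
12 (basic form) + 3 (introduction) = 15.
The elision shares a bar with the next section but does not change this unit's count.

15 measures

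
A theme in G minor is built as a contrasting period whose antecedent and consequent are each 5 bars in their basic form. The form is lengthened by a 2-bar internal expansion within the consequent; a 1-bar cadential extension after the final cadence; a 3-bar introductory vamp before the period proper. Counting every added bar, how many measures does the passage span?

16 measures

Basic contrasting period: 5 + 5 = 10 bars.
10 (basic form) + 2 (internal expansion) + 1 (cadential extension) + 3 (introduction) = 16.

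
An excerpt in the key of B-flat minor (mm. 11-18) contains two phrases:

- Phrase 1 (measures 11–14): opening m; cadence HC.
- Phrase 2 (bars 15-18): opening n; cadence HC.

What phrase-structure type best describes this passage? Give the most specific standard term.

phrase group

The second phrase closes with a half cadence, which is not stronger than the first phrase's half cadence; without a weak→strong cadential pair there is no antecedent–consequent relationship, so this is a phrase group rather than a period.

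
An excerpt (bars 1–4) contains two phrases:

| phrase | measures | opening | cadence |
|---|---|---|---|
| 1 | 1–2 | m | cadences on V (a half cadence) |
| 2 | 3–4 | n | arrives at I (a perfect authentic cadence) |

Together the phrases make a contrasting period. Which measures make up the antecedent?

The phrase ending with the weaker cadence (half cadence) is the antecedent; the one ending more conclusively (perfect authentic cadence) is the consequent. The antecedent is measures 1–2.

measures 1–2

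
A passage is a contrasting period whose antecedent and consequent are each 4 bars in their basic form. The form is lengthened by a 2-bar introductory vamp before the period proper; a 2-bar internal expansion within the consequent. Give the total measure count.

12 measures

Basic contrasting period: 4 + 4 = 8 bars.
8 (basic form) + 2 (introduction) + 2 (internal expansion) = 12.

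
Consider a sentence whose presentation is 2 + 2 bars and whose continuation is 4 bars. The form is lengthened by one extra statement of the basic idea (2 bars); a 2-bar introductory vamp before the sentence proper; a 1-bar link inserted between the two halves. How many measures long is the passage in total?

Basic sentence: 2 + 2 + 4 = 8 bars.
8 (basic form) + 2 (extra statement) + 2 (introduction) + 1 (link) = 13.

13 measures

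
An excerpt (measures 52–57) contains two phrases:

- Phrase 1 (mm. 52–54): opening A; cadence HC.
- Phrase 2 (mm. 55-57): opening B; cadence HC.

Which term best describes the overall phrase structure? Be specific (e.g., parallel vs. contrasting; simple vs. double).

The second phrase closes with a half cadence, which is not stronger than the first phrase's half cadence; without a weak→strong cadential pair there is no antecedent–consequent relationship, so this is a phrase group rather than a period.

phrase group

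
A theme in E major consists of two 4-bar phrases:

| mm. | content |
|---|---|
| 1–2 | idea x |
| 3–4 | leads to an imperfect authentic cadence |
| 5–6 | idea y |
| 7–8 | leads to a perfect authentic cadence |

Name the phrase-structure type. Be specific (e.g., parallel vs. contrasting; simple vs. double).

contrasting period

Phrase 1 ends with an imperfect authentic cadence (weaker) and phrase 2 with a perfect authentic cadence (stronger): antecedent + consequent = a period.
The two phrases open with different material (x / y), so the period is contrasting.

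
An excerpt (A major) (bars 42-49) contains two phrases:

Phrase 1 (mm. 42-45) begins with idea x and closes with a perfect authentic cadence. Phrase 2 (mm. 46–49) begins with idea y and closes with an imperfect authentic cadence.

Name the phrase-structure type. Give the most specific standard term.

phrase group

The second phrase closes with an imperfect authentic cadence, which is not stronger than the first phrase's perfect authentic cadence; without a weak→strong cadential pair there is no antecedent–consequent relationship, so this is a phrase group rather than a period.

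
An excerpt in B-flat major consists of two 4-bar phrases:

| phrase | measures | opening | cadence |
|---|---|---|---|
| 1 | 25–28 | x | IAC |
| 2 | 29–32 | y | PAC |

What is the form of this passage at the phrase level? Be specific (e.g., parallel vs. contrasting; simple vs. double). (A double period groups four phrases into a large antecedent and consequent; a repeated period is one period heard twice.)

contrasting period

Phrase 1 ends with an imperfect authentic cadence (weaker) and phrase 2 with a perfect authentic cadence (stronger): antecedent + consequent = a period.
The two phrases open with different material (x / y), so the period is contrasting.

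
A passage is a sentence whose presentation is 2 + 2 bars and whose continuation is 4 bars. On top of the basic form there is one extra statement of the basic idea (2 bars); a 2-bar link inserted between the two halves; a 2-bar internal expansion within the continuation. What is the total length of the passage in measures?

Basic sentence: 2 + 2 + 4 = 8 bars.
8 (basic form) + 2 (extra statement) + 2 (link) + 2 (internal expansion) = 14.

14 measures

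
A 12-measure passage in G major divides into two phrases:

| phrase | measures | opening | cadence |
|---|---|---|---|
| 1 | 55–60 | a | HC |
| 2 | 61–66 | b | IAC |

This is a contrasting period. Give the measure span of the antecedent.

measures 55–60

The phrase ending with the weaker cadence (half cadence) is the antecedent; the one ending more conclusively (imperfect authentic cadence) is the consequent. The antecedent is measures 55–60.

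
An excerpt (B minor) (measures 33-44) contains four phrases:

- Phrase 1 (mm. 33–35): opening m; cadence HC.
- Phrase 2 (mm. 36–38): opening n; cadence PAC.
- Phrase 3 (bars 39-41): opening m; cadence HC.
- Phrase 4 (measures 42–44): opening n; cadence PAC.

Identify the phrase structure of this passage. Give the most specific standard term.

repeated period

The cadence pattern HC–PAC–HC–PAC is weak–strong twice, and phrases 3–4 restate phrases 1–2: a period heard twice, not a double period (which would end weakly at phrase 2).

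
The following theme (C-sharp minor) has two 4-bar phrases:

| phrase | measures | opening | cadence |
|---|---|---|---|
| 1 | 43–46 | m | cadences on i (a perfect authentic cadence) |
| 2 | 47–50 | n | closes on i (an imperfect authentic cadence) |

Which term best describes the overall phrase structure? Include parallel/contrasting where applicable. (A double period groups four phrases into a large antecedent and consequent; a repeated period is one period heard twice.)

phrase group

The second phrase closes with an imperfect authentic cadence, which is not stronger than the first phrase's perfect authentic cadence; without a weak→strong cadential pair there is no antecedent–consequent relationship, so this is a phrase group rather than a period.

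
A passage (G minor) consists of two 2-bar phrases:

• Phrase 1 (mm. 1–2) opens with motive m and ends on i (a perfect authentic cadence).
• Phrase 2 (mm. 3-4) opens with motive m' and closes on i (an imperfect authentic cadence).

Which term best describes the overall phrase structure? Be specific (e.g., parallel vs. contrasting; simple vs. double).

The second phrase closes with an imperfect authentic cadence, which is not stronger than the first phrase's perfect authentic cadence; without a weak→strong cadential pair there is no antecedent–consequent relationship, so this is a phrase group rather than a period.

phrase group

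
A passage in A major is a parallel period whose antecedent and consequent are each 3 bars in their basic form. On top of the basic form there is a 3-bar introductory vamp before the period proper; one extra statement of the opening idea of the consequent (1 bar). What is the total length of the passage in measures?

10 measures

Basic parallel period: 3 + 3 = 6 bars.
6 (basic form) + 3 (introduction) + 1 (extra statement) = 10.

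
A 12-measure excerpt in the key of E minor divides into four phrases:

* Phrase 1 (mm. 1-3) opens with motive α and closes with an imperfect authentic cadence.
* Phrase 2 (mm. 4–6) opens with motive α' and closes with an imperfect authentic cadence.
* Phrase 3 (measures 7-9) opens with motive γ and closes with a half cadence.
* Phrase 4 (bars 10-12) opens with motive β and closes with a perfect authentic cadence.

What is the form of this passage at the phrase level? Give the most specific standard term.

contrasting double period

Four phrases in two halves: the first half (mm. 1-6) ends with an imperfect authentic cadence, the second (mm. 7–12) with a perfect authentic cadence — a large antecedent–consequent pair, i.e. a double period.
Phrase 3 begins with different material from phrase 1, making it contrasting.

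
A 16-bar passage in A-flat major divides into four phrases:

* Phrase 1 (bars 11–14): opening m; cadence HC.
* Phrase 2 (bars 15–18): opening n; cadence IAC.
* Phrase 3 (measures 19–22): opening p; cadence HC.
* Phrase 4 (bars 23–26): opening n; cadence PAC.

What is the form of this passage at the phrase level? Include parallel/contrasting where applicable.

Four phrases in two halves: the first half (measures 11–18) ends with an imperfect authentic cadence, the second (measures 19-26) with a perfect authentic cadence — a large antecedent–consequent pair, i.e. a double period.
Phrase 3 begins with different material from phrase 1, making it contrasting.

contrasting double period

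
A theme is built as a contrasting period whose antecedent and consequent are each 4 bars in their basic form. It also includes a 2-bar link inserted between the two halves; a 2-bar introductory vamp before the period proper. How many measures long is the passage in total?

12 measures

Basic contrasting period: 4 + 4 = 8 bars.
8 (basic form) + 2 (link) + 2 (introduction) = 12.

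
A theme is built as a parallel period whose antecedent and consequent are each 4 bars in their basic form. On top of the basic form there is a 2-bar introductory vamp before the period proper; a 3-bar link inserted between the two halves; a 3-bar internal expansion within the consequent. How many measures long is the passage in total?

16 measures

Basic parallel period: 4 + 4 = 8 bars.
8 (basic form) + 2 (introduction) + 3 (link) + 3 (internal expansion) = 16.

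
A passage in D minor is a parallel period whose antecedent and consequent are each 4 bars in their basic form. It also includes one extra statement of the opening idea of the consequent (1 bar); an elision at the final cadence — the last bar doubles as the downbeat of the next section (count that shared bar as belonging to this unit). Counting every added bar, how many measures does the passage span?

9 measures

Basic parallel period: 4 + 4 = 8 bars.
8 (basic form) + 1 (extra statement) = 9.
The elision shares a bar with the next section but does not change this unit's count.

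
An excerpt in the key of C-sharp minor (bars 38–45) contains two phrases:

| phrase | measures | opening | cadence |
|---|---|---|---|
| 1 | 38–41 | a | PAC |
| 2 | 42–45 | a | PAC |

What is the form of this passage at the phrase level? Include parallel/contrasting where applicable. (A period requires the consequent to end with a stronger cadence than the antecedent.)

Both phrases have the same opening (a) and the same cadence (perfect authentic cadence): the second is a restatement, not a consequent, so this is a repeated phrase rather than a period.

repeated phrase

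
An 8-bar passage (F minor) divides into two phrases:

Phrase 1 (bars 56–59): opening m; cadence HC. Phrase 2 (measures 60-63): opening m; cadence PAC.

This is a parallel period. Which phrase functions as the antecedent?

phrase 1

The phrase ending with the weaker cadence (half cadence) is the antecedent; the one ending more conclusively (perfect authentic cadence) is the consequent. The antecedent is phrase 1.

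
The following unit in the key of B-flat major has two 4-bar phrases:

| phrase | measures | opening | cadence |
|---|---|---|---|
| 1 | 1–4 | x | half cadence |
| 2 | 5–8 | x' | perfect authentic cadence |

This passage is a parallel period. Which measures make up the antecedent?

measures 1–4

The antecedent is the phrase ending with the weaker cadence (half cadence, phrase 1) and the consequent the one ending more conclusively (perfect authentic cadence, phrase 2); the antecedent is mm. 1–4.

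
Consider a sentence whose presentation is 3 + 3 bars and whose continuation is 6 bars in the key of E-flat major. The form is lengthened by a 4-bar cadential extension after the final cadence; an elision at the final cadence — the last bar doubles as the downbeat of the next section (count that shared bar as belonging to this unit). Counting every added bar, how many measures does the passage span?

Basic sentence: 3 + 3 + 6 = 12 bars.
12 (basic form) + 4 (cadential extension) = 16.
The elision shares a bar with the next section but does not change this unit's count.

16 measures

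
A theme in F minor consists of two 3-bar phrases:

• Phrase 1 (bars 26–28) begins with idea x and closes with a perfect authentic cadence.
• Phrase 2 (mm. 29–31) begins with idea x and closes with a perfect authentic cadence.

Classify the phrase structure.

Both phrases have the same opening (x) and the same cadence (perfect authentic cadence): the second is a restatement, not a consequent, so this is a repeated phrase rather than a period.

repeated phrase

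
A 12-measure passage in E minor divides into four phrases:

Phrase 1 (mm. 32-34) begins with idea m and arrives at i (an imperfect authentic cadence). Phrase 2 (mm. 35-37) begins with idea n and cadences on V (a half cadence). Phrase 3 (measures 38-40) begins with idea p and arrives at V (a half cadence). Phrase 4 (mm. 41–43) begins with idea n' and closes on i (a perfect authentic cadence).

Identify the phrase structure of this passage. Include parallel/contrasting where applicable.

contrasting double period

Four phrases in two halves: the first half (bars 32–37) ends with a half cadence, the second (mm. 38–43) with a perfect authentic cadence — a large antecedent–consequent pair, i.e. a double period.
Phrase 3 begins with different material from phrase 1, making it contrasting.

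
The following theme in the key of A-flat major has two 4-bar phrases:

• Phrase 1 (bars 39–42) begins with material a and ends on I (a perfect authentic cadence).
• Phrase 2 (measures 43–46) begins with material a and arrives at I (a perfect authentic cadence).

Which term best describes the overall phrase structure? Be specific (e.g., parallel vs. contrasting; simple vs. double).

Both phrases have the same opening (a) and the same cadence (perfect authentic cadence): the second is a restatement, not a consequent, so this is a repeated phrase rather than a period.

repeated phrase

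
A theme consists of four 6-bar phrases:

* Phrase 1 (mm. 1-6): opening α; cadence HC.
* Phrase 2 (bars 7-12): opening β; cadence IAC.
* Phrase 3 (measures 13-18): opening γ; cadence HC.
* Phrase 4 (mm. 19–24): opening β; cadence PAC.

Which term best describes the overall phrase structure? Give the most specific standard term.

Four phrases in two halves: the first half (mm. 1–12) ends with an imperfect authentic cadence, the second (measures 13–24) with a perfect authentic cadence — a large antecedent–consequent pair, i.e. a double period.
Phrase 3 begins with different material from phrase 1, making it contrasting.

contrasting double period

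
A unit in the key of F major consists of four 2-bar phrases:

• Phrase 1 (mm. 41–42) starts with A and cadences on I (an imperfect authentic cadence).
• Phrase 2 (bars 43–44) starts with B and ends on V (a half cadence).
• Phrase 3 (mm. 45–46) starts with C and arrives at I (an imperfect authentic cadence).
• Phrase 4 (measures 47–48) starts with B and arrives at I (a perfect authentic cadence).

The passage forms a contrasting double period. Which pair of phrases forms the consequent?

In a double period the first pair of phrases (ending half cadence) is the large antecedent and the second pair (ending perfect authentic cadence) is the large consequent; the consequent is phrases 3 and 4.

phrases 3 and 4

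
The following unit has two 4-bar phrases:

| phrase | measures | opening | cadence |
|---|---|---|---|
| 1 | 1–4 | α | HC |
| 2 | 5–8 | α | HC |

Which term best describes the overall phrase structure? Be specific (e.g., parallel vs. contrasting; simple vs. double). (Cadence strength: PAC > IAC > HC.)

repeated phrase

Both phrases have the same opening (α) and the same cadence (half cadence): the second is a restatement, not a consequent, so this is a repeated phrase rather than a period.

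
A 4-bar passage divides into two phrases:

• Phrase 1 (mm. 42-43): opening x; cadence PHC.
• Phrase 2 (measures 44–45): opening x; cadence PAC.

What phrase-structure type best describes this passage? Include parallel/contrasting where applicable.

parallel period

Phrase 1 ends with a Phrygian half cadence (weaker) and phrase 2 with a perfect authentic cadence (stronger): antecedent + consequent = a period.
The two phrases open with the same material (x / x), so the period is parallel.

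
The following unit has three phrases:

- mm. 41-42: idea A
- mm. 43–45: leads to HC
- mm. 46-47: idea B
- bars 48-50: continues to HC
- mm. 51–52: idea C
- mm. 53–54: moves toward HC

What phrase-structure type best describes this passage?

phrase group

The final phrase closes with a half cadence, which is not stronger than the preceding half cadence; the 3 phrases lack an overall antecedent–consequent design and so form a phrase group.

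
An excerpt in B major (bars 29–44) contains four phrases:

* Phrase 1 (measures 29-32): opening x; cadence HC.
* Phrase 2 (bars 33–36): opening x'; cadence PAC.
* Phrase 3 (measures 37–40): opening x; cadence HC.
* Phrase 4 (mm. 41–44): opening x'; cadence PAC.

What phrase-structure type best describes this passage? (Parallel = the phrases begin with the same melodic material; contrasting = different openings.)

repeated period

The cadence pattern HC–PAC–HC–PAC is weak–strong twice, and phrases 3–4 restate phrases 1–2: a period heard twice, not a double period (which would end weakly at phrase 2).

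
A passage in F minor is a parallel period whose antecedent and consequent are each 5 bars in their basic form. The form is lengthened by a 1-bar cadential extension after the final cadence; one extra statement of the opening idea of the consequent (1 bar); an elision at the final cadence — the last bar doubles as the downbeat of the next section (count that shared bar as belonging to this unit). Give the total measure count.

12 measures

Basic parallel period: 5 + 5 = 10 bars.
10 (basic form) + 1 (cadential extension) + 1 (extra statement) = 12.
The elision shares a bar with the next section but does not change this unit's count.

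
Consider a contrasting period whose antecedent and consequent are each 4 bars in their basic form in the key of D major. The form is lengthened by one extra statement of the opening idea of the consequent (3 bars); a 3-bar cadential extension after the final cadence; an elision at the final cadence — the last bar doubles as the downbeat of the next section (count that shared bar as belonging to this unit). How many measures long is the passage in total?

14 measures

Basic contrasting period: 4 + 4 = 8 bars.
8 (basic form) + 3 (extra statement) + 3 (cadential extension) = 14.
The elision shares a bar with the next section but does not change this unit's count.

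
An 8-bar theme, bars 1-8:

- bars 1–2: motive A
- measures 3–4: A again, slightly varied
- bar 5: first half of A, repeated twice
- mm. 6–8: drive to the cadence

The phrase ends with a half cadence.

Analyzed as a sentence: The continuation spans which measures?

After the presentation (mm. 1–4), the continuation covers the fragmentation through the cadence: mm. 5–8.

measures 5–8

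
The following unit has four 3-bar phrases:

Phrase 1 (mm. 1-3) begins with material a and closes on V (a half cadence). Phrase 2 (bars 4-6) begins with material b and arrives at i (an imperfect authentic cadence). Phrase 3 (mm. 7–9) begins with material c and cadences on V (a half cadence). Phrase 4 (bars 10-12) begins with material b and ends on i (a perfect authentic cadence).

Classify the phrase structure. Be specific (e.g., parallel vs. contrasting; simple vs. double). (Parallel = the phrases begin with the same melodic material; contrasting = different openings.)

Four phrases in two halves: the first half (mm. 1–6) ends with an imperfect authentic cadence, the second (mm. 7–12) with a perfect authentic cadence — a large antecedent–consequent pair, i.e. a double period.
Phrase 3 begins with different material from phrase 1, making it contrasting.

contrasting double period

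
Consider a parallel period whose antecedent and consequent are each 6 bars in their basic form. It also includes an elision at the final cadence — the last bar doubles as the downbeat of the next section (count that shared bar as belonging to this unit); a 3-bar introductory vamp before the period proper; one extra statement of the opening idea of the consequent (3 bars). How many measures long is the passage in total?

Basic parallel period: 6 + 6 = 12 bars.
12 (basic form) + 3 (introduction) + 3 (extra statement) = 18.
The elision shares a bar with the next section but does not change this unit's count.

18 measures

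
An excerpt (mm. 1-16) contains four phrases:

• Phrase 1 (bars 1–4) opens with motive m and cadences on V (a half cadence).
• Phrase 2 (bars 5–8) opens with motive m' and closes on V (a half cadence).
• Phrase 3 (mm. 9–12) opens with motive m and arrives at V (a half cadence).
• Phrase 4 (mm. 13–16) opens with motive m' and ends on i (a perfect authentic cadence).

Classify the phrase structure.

parallel double period

Four phrases in two halves: the first half (bars 1–8) ends with a half cadence, the second (mm. 9-16) with a perfect authentic cadence — a large antecedent–consequent pair, i.e. a double period.
Phrase 3 begins with the same material as phrase 1, making it parallel.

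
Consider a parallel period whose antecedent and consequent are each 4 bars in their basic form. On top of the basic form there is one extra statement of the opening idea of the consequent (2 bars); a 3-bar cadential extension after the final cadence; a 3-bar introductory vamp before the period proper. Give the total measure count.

Basic parallel period: 4 + 4 = 8 bars.
8 (basic form) + 2 (extra statement) + 3 (cadential extension) + 3 (introduction) = 16.

16 measures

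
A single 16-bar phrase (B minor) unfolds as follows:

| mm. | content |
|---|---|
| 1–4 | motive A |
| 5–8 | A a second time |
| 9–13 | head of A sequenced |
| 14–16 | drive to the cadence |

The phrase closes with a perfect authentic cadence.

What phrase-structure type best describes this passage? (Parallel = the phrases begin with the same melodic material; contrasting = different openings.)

sentence

Basic idea (mm. 1–4) + its repetition (mm. 5–8) form the presentation; fragmentation and cadence (mm. 9–16) form the continuation — the 16-bar whole is a sentence.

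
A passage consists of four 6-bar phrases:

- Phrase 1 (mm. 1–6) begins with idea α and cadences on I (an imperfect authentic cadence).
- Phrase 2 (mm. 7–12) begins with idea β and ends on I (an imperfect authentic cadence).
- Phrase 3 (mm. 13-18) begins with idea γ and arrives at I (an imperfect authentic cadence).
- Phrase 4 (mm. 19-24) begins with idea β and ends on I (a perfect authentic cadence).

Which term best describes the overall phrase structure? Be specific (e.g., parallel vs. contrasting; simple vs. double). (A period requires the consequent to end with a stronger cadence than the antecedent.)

contrasting double period

Four phrases in two halves: the first half (measures 1-12) ends with an imperfect authentic cadence, the second (mm. 13–24) with a perfect authentic cadence — a large antecedent–consequent pair, i.e. a double period.
Phrase 3 begins with different material from phrase 1, making it contrasting.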